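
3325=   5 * 665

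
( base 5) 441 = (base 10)121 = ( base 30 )41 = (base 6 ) 321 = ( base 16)79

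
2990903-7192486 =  - 4201583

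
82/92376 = 41/46188 = 0.00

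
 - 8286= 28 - 8314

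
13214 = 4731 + 8483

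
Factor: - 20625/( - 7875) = 3^( - 1 )*5^1 * 7^( - 1)*11^1 = 55/21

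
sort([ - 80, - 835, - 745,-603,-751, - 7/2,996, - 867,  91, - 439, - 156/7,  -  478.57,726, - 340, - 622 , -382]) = [ - 867 , - 835, - 751,-745, -622,-603,- 478.57, - 439, - 382,-340, - 80, - 156/7, -7/2,  91, 726, 996 ]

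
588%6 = 0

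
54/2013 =18/671 = 0.03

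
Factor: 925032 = 2^3 * 3^1*38543^1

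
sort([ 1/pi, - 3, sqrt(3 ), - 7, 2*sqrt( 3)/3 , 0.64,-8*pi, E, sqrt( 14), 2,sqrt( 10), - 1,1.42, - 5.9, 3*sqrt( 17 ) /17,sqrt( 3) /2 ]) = [ - 8*pi , - 7, -5.9, - 3, - 1,1/pi,0.64, 3*sqrt ( 17)/17, sqrt( 3)/2 , 2*sqrt(3) /3,1.42, sqrt( 3), 2 , E,  sqrt( 10), sqrt(14) ] 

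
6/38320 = 3/19160 =0.00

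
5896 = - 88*(- 67 )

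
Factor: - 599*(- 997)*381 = 227534343 = 3^1*127^1 * 599^1*997^1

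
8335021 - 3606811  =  4728210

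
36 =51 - 15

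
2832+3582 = 6414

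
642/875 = 642/875 = 0.73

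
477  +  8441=8918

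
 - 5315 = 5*( - 1063) 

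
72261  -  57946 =14315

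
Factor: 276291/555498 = 379/762 = 2^( - 1)*3^( - 1 )*127^( -1 ) *379^1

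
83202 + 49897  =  133099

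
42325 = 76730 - 34405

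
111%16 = 15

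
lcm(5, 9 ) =45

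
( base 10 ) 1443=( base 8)2643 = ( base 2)10110100011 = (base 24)2c3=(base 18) 483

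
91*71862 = 6539442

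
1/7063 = 1/7063= 0.00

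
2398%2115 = 283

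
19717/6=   3286 + 1/6 = 3286.17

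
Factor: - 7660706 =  - 2^1* 811^1*4723^1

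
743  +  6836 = 7579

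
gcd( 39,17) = 1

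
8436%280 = 36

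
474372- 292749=181623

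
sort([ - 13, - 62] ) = [-62, - 13] 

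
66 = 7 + 59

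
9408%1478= 540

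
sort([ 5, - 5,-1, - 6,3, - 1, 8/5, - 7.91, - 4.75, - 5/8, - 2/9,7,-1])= [ - 7.91, - 6, - 5, - 4.75, - 1,-1, - 1, - 5/8, - 2/9,8/5,3 , 5, 7] 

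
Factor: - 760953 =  -3^1*253651^1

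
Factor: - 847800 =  - 2^3*3^3 * 5^2*157^1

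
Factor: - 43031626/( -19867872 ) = 2^( -4)*3^ ( - 1)*11^1*349^ ( -1 ) *593^(-1 ) * 1955983^1 = 21515813/9933936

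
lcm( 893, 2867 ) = 54473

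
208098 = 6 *34683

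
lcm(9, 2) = 18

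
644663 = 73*8831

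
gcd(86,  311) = 1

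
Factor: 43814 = 2^1*19^1*1153^1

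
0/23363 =0 = 0.00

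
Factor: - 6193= - 11^1*563^1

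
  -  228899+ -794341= -1023240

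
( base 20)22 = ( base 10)42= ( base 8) 52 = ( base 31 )1b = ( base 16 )2A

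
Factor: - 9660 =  - 2^2*3^1*5^1*7^1 * 23^1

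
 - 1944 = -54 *36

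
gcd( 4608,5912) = 8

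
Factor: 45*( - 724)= - 32580 =- 2^2 *3^2 * 5^1*181^1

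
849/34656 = 283/11552=0.02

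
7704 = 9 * 856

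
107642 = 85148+22494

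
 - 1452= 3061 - 4513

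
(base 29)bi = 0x151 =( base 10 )337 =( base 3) 110111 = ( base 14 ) 1A1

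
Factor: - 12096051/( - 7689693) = 233021^(-1) * 366547^1  =  366547/233021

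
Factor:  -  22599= - 3^6*31^1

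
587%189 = 20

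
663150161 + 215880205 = 879030366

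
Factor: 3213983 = 19^2*29^1*  307^1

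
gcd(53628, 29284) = 4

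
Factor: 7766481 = 3^1 * 2588827^1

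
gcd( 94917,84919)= 1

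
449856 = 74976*6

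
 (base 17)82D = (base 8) 4467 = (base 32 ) 29n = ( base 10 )2359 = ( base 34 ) 21d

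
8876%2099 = 480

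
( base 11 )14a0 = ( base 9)2568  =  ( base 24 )385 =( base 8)3605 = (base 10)1925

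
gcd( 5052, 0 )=5052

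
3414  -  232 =3182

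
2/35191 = 2/35191  =  0.00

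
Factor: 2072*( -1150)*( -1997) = 2^4*5^2*7^1*23^1*37^1 * 1997^1 = 4758451600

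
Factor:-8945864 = -2^3*269^1*4157^1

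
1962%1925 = 37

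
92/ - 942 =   -  1+425/471 = - 0.10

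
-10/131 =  - 1 + 121/131 = -0.08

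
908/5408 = 227/1352 = 0.17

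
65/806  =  5/62 = 0.08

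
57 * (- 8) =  - 456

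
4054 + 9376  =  13430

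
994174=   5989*166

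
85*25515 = 2168775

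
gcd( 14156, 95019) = 1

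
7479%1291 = 1024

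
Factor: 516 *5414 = 2793624 = 2^3*3^1*43^1 * 2707^1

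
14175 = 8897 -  - 5278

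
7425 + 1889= 9314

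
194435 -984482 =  - 790047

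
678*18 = 12204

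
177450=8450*21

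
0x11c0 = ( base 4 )1013000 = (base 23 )8dd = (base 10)4544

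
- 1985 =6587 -8572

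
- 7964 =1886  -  9850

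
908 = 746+162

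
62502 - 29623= 32879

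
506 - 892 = -386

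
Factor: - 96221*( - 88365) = 3^1*5^1*43^1*137^1*96221^1 = 8502568665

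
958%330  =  298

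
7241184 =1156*6264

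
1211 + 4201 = 5412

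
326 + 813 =1139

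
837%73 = 34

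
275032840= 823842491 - 548809651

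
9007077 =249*36173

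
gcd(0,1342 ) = 1342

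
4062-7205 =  - 3143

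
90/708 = 15/118 = 0.13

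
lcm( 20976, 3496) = 20976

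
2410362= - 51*(  -  47262)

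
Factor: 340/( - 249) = - 2^2*3^ ( - 1) * 5^1*17^1* 83^(  -  1)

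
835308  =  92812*9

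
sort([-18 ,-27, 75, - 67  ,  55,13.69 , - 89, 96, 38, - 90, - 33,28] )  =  [ - 90, - 89, - 67, - 33, - 27,-18,13.69 , 28,38,55, 75,96 ] 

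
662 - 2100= -1438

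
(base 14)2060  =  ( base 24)9G4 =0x15c4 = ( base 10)5572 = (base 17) 124D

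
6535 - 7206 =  - 671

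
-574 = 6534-7108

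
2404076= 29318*82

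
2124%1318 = 806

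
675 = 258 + 417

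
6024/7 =6024/7= 860.57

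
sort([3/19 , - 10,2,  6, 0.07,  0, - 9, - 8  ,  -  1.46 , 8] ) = [ - 10,  -  9 ,-8,-1.46, 0 , 0.07, 3/19, 2,  6,8 ]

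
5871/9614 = 309/506 = 0.61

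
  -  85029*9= - 765261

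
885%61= 31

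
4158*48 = 199584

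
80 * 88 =7040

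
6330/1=6330 = 6330.00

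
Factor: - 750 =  - 2^1*3^1*5^3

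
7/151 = 7/151 =0.05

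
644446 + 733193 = 1377639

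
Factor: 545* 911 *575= 285484625 = 5^3*23^1*109^1*911^1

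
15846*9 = 142614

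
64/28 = 2 + 2/7  =  2.29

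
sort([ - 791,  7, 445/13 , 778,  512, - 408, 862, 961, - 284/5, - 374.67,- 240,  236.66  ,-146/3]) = [ - 791, - 408, - 374.67 , - 240 , - 284/5 , - 146/3,7, 445/13,236.66, 512,778, 862,961]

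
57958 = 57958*1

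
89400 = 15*5960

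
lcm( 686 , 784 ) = 5488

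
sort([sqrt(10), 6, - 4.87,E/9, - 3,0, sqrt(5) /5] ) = [- 4.87, - 3, 0, E/9, sqrt(5)/5,sqrt( 10),6] 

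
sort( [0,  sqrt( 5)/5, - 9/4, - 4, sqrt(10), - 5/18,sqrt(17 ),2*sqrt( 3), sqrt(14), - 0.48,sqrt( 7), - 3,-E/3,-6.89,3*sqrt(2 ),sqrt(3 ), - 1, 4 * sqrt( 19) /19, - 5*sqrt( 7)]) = [  -  5*sqrt(7), - 6.89, - 4, - 3 , - 9/4, - 1, - E/3, - 0.48, - 5/18,0,sqrt(5)/5,4*sqrt( 19)/19, sqrt(3), sqrt(7),sqrt (10),2 *sqrt( 3), sqrt( 14), sqrt( 17), 3*sqrt(2 )] 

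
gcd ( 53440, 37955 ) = 5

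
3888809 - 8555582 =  - 4666773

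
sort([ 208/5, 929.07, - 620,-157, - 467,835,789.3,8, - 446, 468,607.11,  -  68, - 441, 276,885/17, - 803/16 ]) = [ - 620, - 467, - 446,-441, - 157, - 68, - 803/16,8, 208/5 , 885/17, 276, 468,607.11,789.3,  835,929.07]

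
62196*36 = 2239056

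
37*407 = 15059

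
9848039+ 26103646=35951685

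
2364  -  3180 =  - 816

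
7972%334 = 290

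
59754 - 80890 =-21136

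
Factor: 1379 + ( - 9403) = -8024 = - 2^3*17^1 * 59^1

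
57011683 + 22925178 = 79936861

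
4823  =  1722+3101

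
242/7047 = 242/7047= 0.03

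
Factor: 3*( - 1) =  - 3^1 = -  3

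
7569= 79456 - 71887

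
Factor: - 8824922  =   - 2^1*41^1*107621^1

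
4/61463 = 4/61463=0.00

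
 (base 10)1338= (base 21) 30f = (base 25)23D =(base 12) 936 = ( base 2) 10100111010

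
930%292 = 54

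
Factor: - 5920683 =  - 3^1*23^1*53^1*1619^1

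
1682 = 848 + 834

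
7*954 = 6678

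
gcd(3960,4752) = 792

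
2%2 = 0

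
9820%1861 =515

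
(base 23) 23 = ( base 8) 61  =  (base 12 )41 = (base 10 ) 49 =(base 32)1H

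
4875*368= 1794000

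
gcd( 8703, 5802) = 2901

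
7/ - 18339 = - 1 + 18332/18339 = - 0.00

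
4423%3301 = 1122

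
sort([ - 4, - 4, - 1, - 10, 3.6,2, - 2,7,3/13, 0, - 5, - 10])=[ - 10 , - 10,  -  5, - 4  , - 4,-2, - 1,0,3/13,2,3.6, 7]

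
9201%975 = 426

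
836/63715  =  836/63715 = 0.01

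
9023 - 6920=2103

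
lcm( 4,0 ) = 0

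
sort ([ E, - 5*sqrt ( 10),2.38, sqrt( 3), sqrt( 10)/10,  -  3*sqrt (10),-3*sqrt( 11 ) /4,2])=[ - 5*sqrt ( 10), - 3*sqrt ( 10 ), - 3 *sqrt(11)/4,  sqrt( 10)/10,sqrt(3),  2,2.38, E ]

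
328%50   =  28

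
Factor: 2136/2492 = 2^1*3^1*7^(-1)=6/7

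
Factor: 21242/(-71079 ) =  - 26/87 = - 2^1*3^( - 1)*13^1*29^( - 1)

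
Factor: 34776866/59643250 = 17388433/29821625 =5^( - 3)*17^1*238573^( - 1 )*1022849^1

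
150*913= 136950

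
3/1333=3/1333 = 0.00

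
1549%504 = 37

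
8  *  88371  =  706968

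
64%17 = 13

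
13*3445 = 44785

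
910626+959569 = 1870195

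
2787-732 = 2055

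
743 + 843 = 1586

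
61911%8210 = 4441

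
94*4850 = 455900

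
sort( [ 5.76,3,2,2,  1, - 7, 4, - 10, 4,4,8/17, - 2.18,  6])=[-10, - 7,  -  2.18,8/17, 1, 2 , 2, 3, 4,4, 4,  5.76,6 ]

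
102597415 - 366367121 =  - 263769706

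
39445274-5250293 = 34194981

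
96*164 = 15744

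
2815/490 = 563/98 = 5.74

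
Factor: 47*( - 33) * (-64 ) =99264 = 2^6*3^1 * 11^1*47^1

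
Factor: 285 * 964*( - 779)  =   - 214022460 = - 2^2*3^1*5^1*19^2*41^1*241^1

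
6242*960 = 5992320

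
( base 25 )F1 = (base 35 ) AQ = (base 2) 101111000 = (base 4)11320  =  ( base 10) 376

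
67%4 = 3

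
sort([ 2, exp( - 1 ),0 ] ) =[0,exp(-1 ),2 ] 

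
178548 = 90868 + 87680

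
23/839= 23/839 = 0.03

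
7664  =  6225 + 1439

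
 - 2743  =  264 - 3007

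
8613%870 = 783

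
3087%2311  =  776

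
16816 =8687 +8129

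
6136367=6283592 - 147225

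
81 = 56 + 25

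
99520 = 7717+91803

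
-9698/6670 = -4849/3335 = - 1.45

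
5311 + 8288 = 13599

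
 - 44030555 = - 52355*841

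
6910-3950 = 2960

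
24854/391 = 63 + 13/23 = 63.57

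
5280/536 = 660/67 = 9.85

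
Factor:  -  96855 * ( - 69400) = 2^3*3^1*5^3*11^1*347^1 * 587^1 = 6721737000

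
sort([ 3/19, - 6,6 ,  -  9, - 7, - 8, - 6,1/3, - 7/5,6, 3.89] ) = [  -  9, - 8, - 7,  -  6, - 6, - 7/5,3/19, 1/3,3.89, 6,6]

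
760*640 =486400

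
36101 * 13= 469313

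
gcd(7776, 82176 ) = 96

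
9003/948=3001/316 = 9.50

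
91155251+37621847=128777098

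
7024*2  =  14048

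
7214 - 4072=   3142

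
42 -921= -879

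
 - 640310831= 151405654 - 791716485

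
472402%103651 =57798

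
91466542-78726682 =12739860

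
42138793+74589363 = 116728156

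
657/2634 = 219/878 = 0.25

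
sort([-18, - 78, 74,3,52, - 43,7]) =[ - 78, - 43, - 18,3,7, 52 , 74]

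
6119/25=244+ 19/25 =244.76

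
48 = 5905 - 5857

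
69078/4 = 17269 + 1/2  =  17269.50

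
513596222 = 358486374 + 155109848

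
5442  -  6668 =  - 1226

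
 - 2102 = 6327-8429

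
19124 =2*9562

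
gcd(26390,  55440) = 70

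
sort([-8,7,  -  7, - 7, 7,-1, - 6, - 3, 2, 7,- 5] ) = [-8, - 7, - 7,-6, - 5, -3,-1, 2,7,7, 7] 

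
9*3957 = 35613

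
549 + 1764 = 2313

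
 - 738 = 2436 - 3174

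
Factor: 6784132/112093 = 2^2*197^( - 1 ) * 569^( - 1)* 1696033^1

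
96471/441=10719/49 = 218.76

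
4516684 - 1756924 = 2759760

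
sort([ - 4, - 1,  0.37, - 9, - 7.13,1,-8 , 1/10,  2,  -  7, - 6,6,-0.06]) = [ - 9, -8, -7.13, - 7, - 6, - 4, - 1, - 0.06, 1/10, 0.37,1,2 , 6 ] 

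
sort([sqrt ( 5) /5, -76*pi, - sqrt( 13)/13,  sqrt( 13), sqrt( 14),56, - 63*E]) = [ - 76*pi , - 63*E,  -  sqrt( 13)/13,sqrt( 5)/5, sqrt( 13), sqrt( 14), 56]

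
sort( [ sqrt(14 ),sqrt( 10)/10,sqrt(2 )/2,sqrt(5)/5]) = [sqrt( 10 ) /10, sqrt(5 )/5,sqrt(2 ) /2,  sqrt(14) ]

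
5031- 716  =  4315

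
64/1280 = 1/20 =0.05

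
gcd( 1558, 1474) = 2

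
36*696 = 25056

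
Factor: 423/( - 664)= - 2^(  -  3)*3^2 * 47^1*83^ ( -1)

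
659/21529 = 659/21529 = 0.03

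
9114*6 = 54684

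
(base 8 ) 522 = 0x152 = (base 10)338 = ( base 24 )E2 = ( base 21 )g2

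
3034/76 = 39 + 35/38 = 39.92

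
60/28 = 15/7 = 2.14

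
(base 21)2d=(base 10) 55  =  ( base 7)106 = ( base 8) 67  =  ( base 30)1P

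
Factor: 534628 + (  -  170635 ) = 3^1 * 7^1*17333^1 = 363993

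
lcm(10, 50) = 50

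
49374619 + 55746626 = 105121245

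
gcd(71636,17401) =1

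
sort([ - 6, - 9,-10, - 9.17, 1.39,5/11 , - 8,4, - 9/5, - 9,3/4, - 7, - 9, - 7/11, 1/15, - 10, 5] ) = [  -  10, - 10, - 9.17, - 9, - 9, - 9,- 8,  -  7, - 6, - 9/5, - 7/11, 1/15, 5/11,3/4, 1.39, 4, 5 ] 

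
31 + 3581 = 3612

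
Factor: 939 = 3^1 * 313^1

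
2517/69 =839/23 = 36.48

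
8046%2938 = 2170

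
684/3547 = 684/3547 = 0.19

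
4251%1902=447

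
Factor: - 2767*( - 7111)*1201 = 23631040537 = 13^1*547^1*1201^1*2767^1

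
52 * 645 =33540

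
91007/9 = 10111 + 8/9 = 10111.89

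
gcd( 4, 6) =2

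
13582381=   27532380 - 13949999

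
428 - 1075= - 647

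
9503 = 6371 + 3132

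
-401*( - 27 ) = 10827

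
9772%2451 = 2419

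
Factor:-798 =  - 2^1*3^1*7^1*19^1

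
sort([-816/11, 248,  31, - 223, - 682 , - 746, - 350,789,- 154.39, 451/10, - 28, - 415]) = [ - 746, - 682,  -  415, - 350, - 223, - 154.39, - 816/11,-28,31,451/10,248, 789]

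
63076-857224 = -794148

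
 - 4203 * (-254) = 1067562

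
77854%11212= 10582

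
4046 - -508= 4554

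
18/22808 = 9/11404 = 0.00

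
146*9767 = 1425982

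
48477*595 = 28843815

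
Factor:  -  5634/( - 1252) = 2^( - 1) * 3^2 = 9/2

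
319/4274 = 319/4274 = 0.07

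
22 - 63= - 41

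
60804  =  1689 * 36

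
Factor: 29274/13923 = 82/39 = 2^1*3^( - 1 )*13^( - 1)*41^1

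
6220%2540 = 1140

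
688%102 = 76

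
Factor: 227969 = 7^1* 29^1*1123^1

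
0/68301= 0 =0.00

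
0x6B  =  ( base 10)107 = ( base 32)3B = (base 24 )4b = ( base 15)72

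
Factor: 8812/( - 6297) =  - 2^2*3^( - 1 ) *2099^( - 1 )*2203^1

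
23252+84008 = 107260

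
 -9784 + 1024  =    -  8760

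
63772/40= 15943/10 = 1594.30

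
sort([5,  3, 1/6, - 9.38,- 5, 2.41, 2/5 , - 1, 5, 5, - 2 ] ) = [ - 9.38, - 5, - 2, - 1, 1/6, 2/5, 2.41, 3 , 5,5,5]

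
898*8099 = 7272902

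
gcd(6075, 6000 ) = 75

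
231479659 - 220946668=10532991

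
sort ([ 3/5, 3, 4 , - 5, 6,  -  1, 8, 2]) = [ - 5,  -  1, 3/5 , 2,3, 4,6,  8]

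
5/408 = 5/408 = 0.01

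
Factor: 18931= 11^1*1721^1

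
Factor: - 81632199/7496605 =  -3^1*5^(  -  1)*11^1*283^1*8741^1*1499321^(-1 ) 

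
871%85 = 21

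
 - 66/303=-1+ 79/101=- 0.22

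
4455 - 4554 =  - 99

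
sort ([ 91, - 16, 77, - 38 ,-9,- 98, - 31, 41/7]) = [ - 98, - 38, - 31, - 16, - 9,41/7,77,91]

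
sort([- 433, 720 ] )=[  -  433, 720] 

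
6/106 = 3/53 = 0.06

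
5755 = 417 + 5338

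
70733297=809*87433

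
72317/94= 72317/94 = 769.33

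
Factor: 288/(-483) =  - 2^5 *3^1*7^(-1)*23^(-1) = -96/161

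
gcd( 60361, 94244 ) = 1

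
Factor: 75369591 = 3^2*11^1 * 137^1*5557^1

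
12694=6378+6316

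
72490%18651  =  16537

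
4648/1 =4648 = 4648.00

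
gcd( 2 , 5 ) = 1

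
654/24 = 109/4 = 27.25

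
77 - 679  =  -602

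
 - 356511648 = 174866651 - 531378299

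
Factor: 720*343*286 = 70630560 = 2^5*3^2*5^1*7^3 * 11^1*13^1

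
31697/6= 5282 + 5/6 = 5282.83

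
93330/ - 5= - 18666/1 = - 18666.00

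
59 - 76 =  - 17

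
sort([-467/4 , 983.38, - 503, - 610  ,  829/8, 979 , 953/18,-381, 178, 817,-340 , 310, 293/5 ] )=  [- 610,-503,  -  381, - 340, - 467/4, 953/18 , 293/5,  829/8, 178,310,817, 979, 983.38 ] 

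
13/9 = 13/9 = 1.44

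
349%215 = 134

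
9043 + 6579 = 15622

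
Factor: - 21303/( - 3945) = 3^3*5^(-1 )=27/5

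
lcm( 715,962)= 52910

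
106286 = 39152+67134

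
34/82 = 17/41 = 0.41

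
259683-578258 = -318575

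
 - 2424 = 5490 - 7914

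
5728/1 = 5728=5728.00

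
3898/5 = 3898/5 = 779.60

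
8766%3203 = 2360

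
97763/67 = 97763/67  =  1459.15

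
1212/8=303/2  =  151.50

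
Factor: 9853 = 59^1*167^1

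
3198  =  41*78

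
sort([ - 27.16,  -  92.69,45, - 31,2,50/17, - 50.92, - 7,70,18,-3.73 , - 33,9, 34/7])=[ - 92.69,-50.92, - 33, - 31, - 27.16, - 7 , - 3.73,2,50/17,34/7, 9,18,45,70]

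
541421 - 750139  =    -  208718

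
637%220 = 197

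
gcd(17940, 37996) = 92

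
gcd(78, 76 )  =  2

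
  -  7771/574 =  - 7771/574 = - 13.54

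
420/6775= 84/1355=0.06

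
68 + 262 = 330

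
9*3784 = 34056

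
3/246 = 1/82 = 0.01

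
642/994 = 321/497 = 0.65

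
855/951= 285/317 = 0.90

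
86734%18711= 11890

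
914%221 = 30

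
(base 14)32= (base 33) 1B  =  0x2c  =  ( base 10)44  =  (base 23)1l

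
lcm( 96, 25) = 2400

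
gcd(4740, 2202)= 6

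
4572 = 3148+1424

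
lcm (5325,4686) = 117150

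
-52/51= - 52/51 = - 1.02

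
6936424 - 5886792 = 1049632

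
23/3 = 23/3= 7.67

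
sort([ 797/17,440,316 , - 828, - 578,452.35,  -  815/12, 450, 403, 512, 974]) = [ - 828,-578, - 815/12, 797/17,316, 403, 440, 450 , 452.35,512, 974 ] 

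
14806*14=207284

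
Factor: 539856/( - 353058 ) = - 552/361  =  - 2^3*3^1*19^ ( - 2)*23^1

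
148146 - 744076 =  - 595930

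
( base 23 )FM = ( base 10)367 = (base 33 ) B4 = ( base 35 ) AH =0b101101111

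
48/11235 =16/3745 = 0.00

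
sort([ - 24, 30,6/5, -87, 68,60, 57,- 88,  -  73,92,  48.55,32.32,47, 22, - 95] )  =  [- 95, - 88,  -  87 , - 73, - 24,6/5,22, 30,32.32, 47,48.55 , 57,60,68, 92]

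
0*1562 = 0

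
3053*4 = 12212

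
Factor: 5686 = 2^1 * 2843^1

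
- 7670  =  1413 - 9083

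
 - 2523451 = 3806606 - 6330057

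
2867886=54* 53109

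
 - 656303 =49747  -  706050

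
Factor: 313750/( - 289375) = -2^1*251^1*463^( - 1)= - 502/463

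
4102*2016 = 8269632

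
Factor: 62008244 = 2^2*73^2 *2909^1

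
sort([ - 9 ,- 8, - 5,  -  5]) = [ - 9, - 8, - 5, - 5]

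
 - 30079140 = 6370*(-4722) 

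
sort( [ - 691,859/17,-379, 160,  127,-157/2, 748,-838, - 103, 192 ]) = [ - 838 ,-691, - 379, - 103, - 157/2, 859/17,127, 160, 192, 748]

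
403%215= 188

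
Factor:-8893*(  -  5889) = 3^1*13^1*151^1*8893^1 = 52370877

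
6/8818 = 3/4409 = 0.00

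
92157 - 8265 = 83892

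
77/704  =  7/64 = 0.11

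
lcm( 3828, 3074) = 202884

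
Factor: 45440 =2^7*5^1 *71^1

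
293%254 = 39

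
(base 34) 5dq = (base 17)14a9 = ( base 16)1868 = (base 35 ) 53i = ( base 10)6248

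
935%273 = 116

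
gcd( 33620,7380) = 820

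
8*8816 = 70528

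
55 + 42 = 97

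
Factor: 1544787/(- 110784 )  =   - 2^( - 6 )*3^1 * 37^1*577^( - 1)*4639^1 = -514929/36928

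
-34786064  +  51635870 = 16849806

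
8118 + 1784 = 9902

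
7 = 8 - 1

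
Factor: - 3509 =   -  11^2*29^1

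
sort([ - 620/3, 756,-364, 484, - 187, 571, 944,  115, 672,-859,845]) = [ - 859, - 364, - 620/3, - 187, 115,484, 571, 672,756 , 845 , 944] 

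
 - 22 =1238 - 1260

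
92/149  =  92/149 = 0.62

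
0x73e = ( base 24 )356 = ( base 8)3476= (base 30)21o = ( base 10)1854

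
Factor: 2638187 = 2638187^1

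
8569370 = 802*10685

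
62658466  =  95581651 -32923185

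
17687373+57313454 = 75000827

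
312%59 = 17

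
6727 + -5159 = 1568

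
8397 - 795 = 7602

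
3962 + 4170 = 8132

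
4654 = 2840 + 1814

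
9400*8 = 75200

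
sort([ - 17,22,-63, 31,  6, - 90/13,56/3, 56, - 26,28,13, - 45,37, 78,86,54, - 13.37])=[  -  63, - 45, - 26, - 17, - 13.37, - 90/13,6,13,56/3, 22, 28, 31, 37, 54 , 56 , 78,86]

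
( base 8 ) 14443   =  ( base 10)6435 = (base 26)9dd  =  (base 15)1D90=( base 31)6li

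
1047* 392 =410424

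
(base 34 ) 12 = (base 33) 13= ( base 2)100100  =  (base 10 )36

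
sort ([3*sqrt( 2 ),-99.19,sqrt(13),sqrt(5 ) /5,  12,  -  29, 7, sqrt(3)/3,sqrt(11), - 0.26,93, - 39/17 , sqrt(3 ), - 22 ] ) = [ - 99.19,-29,-22, - 39/17,  -  0.26 , sqrt(5 )/5, sqrt(3) /3, sqrt(3),sqrt( 11), sqrt(13), 3*sqrt(2), 7,  12, 93]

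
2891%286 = 31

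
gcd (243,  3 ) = 3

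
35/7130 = 7/1426  =  0.00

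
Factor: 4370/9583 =2^1*5^1*7^(-1)*19^1*23^1* 37^ ( - 2)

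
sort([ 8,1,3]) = [1,3,8]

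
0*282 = 0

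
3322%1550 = 222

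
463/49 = 9 + 22/49= 9.45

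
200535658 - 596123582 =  - 395587924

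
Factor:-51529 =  - 227^2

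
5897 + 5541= 11438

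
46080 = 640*72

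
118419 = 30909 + 87510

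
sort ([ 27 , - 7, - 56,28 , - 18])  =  [ - 56,-18 , - 7, 27, 28]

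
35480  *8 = 283840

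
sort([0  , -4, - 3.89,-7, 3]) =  [ - 7,-4, - 3.89, 0,3 ]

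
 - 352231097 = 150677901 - 502908998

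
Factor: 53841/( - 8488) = -2^(-3)*3^1*131^1*137^1*1061^( -1)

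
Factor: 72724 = 2^2*18181^1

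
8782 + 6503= 15285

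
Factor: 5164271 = 7^1*737753^1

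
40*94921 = 3796840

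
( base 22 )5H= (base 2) 1111111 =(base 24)57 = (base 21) 61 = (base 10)127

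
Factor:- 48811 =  - 7^1*19^1*367^1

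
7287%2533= 2221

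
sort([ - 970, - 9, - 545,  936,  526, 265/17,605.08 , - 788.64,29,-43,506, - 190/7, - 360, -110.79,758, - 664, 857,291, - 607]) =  [  -  970, - 788.64, - 664, - 607, - 545,-360,-110.79,  -  43, - 190/7,-9, 265/17, 29, 291, 506,526,605.08 , 758,857,936 ] 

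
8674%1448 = 1434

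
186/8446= 93/4223 = 0.02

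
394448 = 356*1108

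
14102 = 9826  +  4276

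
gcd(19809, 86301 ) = 9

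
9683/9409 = 1 + 274/9409 = 1.03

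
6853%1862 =1267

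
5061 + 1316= 6377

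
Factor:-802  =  - 2^1*401^1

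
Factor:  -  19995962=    - 2^1*7^1 * 47^1*30389^1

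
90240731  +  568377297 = 658618028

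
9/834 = 3/278  =  0.01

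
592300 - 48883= 543417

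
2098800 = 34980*60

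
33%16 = 1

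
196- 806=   -  610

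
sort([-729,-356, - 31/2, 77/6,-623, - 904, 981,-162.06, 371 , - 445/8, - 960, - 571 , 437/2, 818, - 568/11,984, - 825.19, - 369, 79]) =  [ - 960, - 904, - 825.19, - 729, - 623, - 571, - 369, - 356, - 162.06, - 445/8, - 568/11, - 31/2 , 77/6, 79, 437/2,371, 818, 981, 984]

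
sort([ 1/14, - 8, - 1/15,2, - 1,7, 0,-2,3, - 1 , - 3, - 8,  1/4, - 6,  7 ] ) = [ - 8 , - 8,-6 , - 3, - 2,-1,-1, - 1/15,0,1/14 , 1/4,  2,3 , 7,7] 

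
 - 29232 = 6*(-4872 )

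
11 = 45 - 34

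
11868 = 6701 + 5167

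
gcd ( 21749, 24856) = 3107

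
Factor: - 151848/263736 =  - 19/33 = - 3^( - 1 )*11^ ( - 1)*19^1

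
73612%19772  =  14296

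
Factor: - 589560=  - 2^3*3^1*5^1*17^3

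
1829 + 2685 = 4514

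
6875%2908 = 1059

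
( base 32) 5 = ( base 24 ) 5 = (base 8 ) 5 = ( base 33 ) 5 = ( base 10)5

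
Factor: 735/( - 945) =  - 3^( - 2 )*7^1=-  7/9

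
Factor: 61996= 2^2*11^1 * 1409^1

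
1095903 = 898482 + 197421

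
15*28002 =420030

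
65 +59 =124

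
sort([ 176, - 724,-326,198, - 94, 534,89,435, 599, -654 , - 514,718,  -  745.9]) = [-745.9, - 724, - 654,-514, - 326, - 94,89, 176, 198,435, 534 , 599,718]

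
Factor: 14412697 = 13^1*19^1*23^1 *43^1 * 59^1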